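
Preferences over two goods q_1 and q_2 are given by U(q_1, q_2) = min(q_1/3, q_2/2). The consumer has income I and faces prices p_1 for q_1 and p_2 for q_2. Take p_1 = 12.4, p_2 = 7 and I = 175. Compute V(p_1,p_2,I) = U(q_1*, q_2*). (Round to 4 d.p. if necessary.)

With perfect complements, no substitution: consume in ratio q_1:q_2 = 3:2.
Budget: p_1·q_1 + p_2·(2/3)·q_1 = I, so (3·p_1 + 2·p_2)·q_1 = 3·I.
Demand: q_1*(p_1,p_2,I) = 3·I/(3·p_1 + 2·p_2), q_2* = 2·I/(3·p_1 + 2·p_2).
Here 3·12.4 + 2·7 = 51.2, giving q_1* = 10.2539 and q_2* = 6.8359.
Utility at the optimum: U(10.2539, 6.8359) = 3.418.

V = 3.418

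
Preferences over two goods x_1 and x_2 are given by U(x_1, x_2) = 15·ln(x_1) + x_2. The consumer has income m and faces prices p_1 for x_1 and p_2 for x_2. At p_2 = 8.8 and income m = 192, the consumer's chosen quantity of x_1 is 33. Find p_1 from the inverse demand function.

p_1 = 4

MU_x_1 = 15/x_1, MU_x_2 = 1. Tangency: 15/x_1 = p_1/p_2.
So x_1*(p_1,p_2) = 15·p_2/p_1, independent of income; and x_2* = (m − 15·p_2)/p_2.
Set x_1* = 33 in the demand function and solve for p_1: p_1 = 4.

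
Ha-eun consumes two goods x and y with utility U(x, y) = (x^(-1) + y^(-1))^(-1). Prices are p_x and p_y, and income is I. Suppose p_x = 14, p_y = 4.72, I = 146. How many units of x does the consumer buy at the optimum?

From the CES first-order condition, (y/x)^(2) = p_x/p_y.
Solve for the ratio: y/x = [p_x/p_y]^(0.5).
Substitute y = (y/x)·x into the budget: x* = I/(p_x + p_y·(y/x)).
Numerically y/x = 1.722237, so x* = 146/(14 + 4.72·1.722237) = 6.5977.

x* = 6.5977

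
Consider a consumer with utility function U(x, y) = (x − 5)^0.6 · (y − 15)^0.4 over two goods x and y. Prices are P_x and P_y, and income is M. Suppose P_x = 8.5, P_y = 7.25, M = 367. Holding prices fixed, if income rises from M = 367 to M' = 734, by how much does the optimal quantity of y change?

This is Cobb-Douglas in (x−5, y−15): tangency gives 0.6·P_y·(y−15) = 0.4·P_x·(x−5).
Substituting into the budget: x* = 5 + 0.6·(M − 5·P_x − 15·P_y)/P_x, and y* = 15 + 0.4·(…)/P_y.
Discretionary income = 367 − 5·8.5 − 15·7.25 = 215.75; y* = 15 + 0.4·215.75/7.25 = 26.9034.
At M' = 734: y* = 47.1517. Change: 47.1517 − 26.9034 = 20.2483.

Δy* = 20.2483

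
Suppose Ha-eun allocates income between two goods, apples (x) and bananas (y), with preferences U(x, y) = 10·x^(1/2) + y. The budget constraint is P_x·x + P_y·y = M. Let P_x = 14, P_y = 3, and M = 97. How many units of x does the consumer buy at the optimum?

x* = 1.148

Utility is quasi-linear in y; the FOC for x is 5/√x = P_x/P_y.
Solve: √x = 5·P_y/P_x, so x*(P_x,P_y) = (5·P_y/P_x)², and y* = (M − P_x·x*)/P_y.
Plugging in: x* = (5·3/14)² = 1.148.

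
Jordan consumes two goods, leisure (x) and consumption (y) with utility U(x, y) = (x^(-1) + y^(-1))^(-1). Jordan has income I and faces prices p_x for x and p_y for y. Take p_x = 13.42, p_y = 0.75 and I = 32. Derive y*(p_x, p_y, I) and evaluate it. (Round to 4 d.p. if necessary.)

y* = 8.158

From the CES first-order condition, (y/x)^(2) = p_x/p_y.
Solve for the ratio: y/x = [p_x/p_y]^(0.5).
Substitute y = (y/x)·x into the budget: x* = I/(p_x + p_y·(y/x)).
Numerically y/x = 4.230051, so x* = 32/(13.42 + 0.75·4.230051) = 1.9286 and y* = 4.230051·1.9286 = 8.158.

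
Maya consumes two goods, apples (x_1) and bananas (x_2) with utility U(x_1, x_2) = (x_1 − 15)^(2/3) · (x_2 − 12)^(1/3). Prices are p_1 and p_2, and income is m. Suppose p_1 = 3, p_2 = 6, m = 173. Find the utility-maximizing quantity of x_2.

Let x_1' = x_1−15, x_2' = x_2−12. MRS = 2·x_2'/x_1' = p_1/p_2.
After buying the subsistence bundle (15, 12), a share 2/3 of the remaining income goes to x_1: x_1* = 15 + 2/3·(m − 15p_1 − 12p_2)/p_1.
Discretionary income = 173 − 15·3 − 12·6 = 56; x_2* = 12 + 1/3·56/6 = 15.1111.

x_2* = 15.1111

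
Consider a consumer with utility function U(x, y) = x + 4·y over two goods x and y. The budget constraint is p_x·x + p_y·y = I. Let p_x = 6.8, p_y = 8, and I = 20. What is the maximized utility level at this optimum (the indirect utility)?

Numerically: x* = 0, y* = 2.5.
Utility at the optimum: U(0, 2.5) = 10.

V = 10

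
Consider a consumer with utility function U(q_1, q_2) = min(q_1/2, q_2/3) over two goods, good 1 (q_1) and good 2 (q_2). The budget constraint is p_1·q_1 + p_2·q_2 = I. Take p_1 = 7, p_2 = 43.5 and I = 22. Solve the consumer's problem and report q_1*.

q_1* = 0.3045

With perfect complements, no substitution: consume in ratio q_1:q_2 = 2:3.
Budget: p_1·q_1 + p_2·(3/2)·q_1 = I, so (2·p_1 + 3·p_2)·q_1 = 2·I.
Demand: q_1*(p_1,p_2,I) = 2·I/(2·p_1 + 3·p_2), q_2* = 3·I/(2·p_1 + 3·p_2).
Here 2·7 + 3·43.5 = 144.5, giving q_1* = 0.3045.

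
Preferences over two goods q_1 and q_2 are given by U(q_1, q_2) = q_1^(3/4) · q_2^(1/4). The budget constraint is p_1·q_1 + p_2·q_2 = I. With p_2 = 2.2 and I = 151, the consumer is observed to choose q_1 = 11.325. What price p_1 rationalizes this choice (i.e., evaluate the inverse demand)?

p_1 = 10

The MRS is 3·q_2/q_1. Set MRS = p_1/p_2.
So 0.75·p_2·q_2 = 0.25·p_1·q_1; combined with the budget, a share 0.75 of income goes to q_1.
Demand: q_1*(p_1,p_2,I) = 0.75·I/p_1 and q_2* = 0.25·I/p_2.
Set q_1* = 11.325 in the demand function and solve for p_1: p_1 = 10.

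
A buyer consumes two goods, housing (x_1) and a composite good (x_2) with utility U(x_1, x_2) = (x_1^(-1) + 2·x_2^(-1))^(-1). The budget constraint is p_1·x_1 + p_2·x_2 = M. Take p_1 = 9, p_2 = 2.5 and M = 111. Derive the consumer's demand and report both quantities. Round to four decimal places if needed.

x_1* = 7.0664, x_2* = 18.9611

From the CES first-order condition, (1/2)·(x_2/x_1)^(2) = p_1/p_2.
Hence x_2/x_1 = (2·p_1/p_2)^(1/(2)), i.e. raised to the 0.5 power.
Substitute x_2 = (x_2/x_1)·x_1 into the budget: x_1* = M/(p_1 + p_2·(x_2/x_1)).
Numerically x_2/x_1 = 2.683282, so x_1* = 111/(9 + 2.5·2.683282) = 7.0664 and x_2* = 2.683282·7.0664 = 18.9611.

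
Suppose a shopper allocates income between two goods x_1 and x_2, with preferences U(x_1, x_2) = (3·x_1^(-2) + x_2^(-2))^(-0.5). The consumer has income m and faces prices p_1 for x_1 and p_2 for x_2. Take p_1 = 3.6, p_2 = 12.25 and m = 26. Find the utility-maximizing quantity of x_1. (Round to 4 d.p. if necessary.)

From the CES first-order condition, 3·(x_2/x_1)^(3) = p_1/p_2.
Solve for the ratio: x_2/x_1 = [(1/3)·p_1/p_2]^(1/3).
With the ratio pinned down, the budget gives x_1* = m/(p_1 + p_2·(x_2/x_1)) and x_2* = (x_2/x_1)·x_1*.
Numerically x_2/x_1 = 0.46098, so x_1* = 26/(3.6 + 12.25·0.46098) = 2.8117.

x_1* = 2.8117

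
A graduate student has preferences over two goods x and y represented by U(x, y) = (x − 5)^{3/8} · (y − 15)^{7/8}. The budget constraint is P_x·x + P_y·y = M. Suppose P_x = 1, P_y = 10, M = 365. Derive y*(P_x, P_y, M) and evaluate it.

y* = 29.7

This is Cobb-Douglas in (x−5, y−15): tangency gives 0.375·P_y·(y−15) = 0.875·P_x·(x−5).
Substituting into the budget: x* = 5 + 0.3·(M − 5·P_x − 15·P_y)/P_x, and y* = 15 + 0.7·(…)/P_y.
Discretionary income = 365 − 5·1 − 15·10 = 210; y* = 15 + 0.7·210/10 = 29.7.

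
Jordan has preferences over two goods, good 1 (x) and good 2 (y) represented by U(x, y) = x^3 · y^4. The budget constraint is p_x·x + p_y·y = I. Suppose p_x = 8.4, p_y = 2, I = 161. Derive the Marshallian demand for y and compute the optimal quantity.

y* = 46

The MRS is (3/4)·y/x. Set MRS = p_x/p_y.
So 3·p_y·y = 4·p_x·x; combined with the budget, a share 3/7 of income goes to x.
Demand: x*(p_x,p_y,I) = 3/7·I/p_x and y* = 4/7·I/p_y.
At p_x=8.4, p_y=2, I=161: y* = 4/7·161/2 = 46.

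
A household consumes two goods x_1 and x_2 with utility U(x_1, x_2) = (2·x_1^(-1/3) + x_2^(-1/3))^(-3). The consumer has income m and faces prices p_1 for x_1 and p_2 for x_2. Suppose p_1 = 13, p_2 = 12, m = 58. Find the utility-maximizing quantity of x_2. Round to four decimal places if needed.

x_2* = 1.7797

Substitute x_2 = (x_2/x_1)·x_1 into the budget: x_1* = m/(p_1 + p_2·(x_2/x_1)).
Numerically x_2/x_1 = 0.631392, so x_1* = 58/(13 + 12·0.631392) = 2.8187 and x_2* = 0.631392·2.8187 = 1.7797.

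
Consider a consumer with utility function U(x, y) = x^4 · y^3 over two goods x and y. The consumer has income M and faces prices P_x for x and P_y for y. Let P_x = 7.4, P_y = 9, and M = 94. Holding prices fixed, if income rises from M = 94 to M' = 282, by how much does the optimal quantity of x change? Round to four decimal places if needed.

Δx* = 14.5174

The MRS is (4/3)·y/x. Set MRS = P_x/P_y.
Rearranging, P_y·y = (3/4)·P_x·x. Substituting into the budget gives P_x·x·(1 + (3/4)) = M.
Demand: x*(P_x,P_y,M) = 4/7·M/P_x and y* = 3/7·M/P_y.
At P_x=7.4, P_y=9, M=94: x* = 4/7·94/7.4 = 7.2587.
At M' = 282: x* = 21.7761. Change: 21.7761 − 7.2587 = 14.5174.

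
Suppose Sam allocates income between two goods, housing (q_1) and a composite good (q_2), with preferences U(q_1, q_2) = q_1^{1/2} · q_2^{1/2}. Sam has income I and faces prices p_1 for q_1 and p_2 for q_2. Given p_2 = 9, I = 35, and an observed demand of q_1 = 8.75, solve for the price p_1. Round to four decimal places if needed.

p_1 = 2

MU_q_1/MU_q_2 = (0.5·q_2)/(0.5·q_1); tangency sets this equal to p_1/p_2.
Rearranging, p_2·q_2 = p_1·q_1. Substituting into the budget gives p_1·q_1·(1 + 1) = I.
Demand: q_1*(p_1,p_2,I) = 0.5·I/p_1 and q_2* = 0.5·I/p_2.
Set q_1* = 8.75 in the demand function and solve for p_1: p_1 = 2.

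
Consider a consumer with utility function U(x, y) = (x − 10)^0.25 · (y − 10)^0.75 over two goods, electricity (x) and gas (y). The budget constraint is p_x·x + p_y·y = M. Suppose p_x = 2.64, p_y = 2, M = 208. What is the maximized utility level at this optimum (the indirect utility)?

V = 42.9585

This is Cobb-Douglas in (x−10, y−10): tangency gives 0.25·p_y·(y−10) = 0.75·p_x·(x−10).
After buying the subsistence bundle (10, 10), a share 0.25 of the remaining income goes to x: x* = 10 + 0.25·(M − 10p_x − 10p_y)/p_x.
Discretionary income = 208 − 10·2.64 − 10·2 = 161.6; x* = 10 + 0.25·161.6/2.64 = 25.303; y* = 10 + 0.75·161.6/2 = 70.6.
Utility at the optimum: U(25.303, 70.6) = 42.9585.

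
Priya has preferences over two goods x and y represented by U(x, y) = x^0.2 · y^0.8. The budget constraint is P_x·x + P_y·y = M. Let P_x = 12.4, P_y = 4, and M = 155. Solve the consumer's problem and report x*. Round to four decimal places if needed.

MU_x/MU_y = (0.2·y)/(0.8·x); tangency sets this equal to P_x/P_y.
Rearranging, P_y·y = 4·P_x·x. Substituting into the budget gives P_x·x·(1 + 4) = M.
Demand: x*(P_x,P_y,M) = 0.2·M/P_x and y* = 0.8·M/P_y.
At P_x=12.4, P_y=4, M=155: x* = 0.2·155/12.4 = 2.5.

x* = 2.5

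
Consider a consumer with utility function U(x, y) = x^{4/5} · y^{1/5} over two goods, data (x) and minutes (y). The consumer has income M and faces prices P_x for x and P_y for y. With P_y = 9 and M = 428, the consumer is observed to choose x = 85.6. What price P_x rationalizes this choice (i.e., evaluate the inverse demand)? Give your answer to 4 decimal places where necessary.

Tangency: MRS = 4·y/x = P_x/P_y.
So 0.8·P_y·y = 0.2·P_x·x; combined with the budget, a share 0.8 of income goes to x.
Demand: x*(P_x,P_y,M) = 0.8·M/P_x and y* = 0.2·M/P_y.
Set x* = 85.6 in the demand function and solve for P_x: P_x = 4.

P_x = 4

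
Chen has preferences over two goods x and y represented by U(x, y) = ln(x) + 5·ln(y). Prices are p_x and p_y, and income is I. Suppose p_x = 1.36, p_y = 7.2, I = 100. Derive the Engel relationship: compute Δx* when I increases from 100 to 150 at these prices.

Δx* = 6.1275

MU_x/MU_y = (y)/(5·x); tangency sets this equal to p_x/p_y.
Rearranging, p_y·y = 5·p_x·x. Substituting into the budget gives p_x·x·(1 + 5) = I.
Demand: x*(p_x,p_y,I) = 1/6·I/p_x and y* = 5/6·I/p_y.
At p_x=1.36, p_y=7.2, I=100: x* = 1/6·100/1.36 = 12.2549.
At I' = 150: x* = 18.3824. Change: 18.3824 − 12.2549 = 6.1275.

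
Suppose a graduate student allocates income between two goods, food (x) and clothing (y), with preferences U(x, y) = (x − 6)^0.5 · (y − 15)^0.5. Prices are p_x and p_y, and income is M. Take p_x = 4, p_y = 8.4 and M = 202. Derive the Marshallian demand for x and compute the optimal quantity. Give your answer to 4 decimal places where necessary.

x* = 12.5

Let x' = x−6, y' = y−15. MRS = y'/x' = p_x/p_y.
Substituting into the budget: x* = 6 + 0.5·(M − 6·p_x − 15·p_y)/p_x, and y* = 15 + 0.5·(…)/p_y.
Discretionary income = 202 − 6·4 − 15·8.4 = 52; x* = 6 + 0.5·52/4 = 12.5.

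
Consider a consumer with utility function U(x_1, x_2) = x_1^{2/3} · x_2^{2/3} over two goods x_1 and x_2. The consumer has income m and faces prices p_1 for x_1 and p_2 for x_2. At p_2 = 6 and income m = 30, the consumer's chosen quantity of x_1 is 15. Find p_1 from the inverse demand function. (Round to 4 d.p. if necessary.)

The MRS is x_2/x_1. Set MRS = p_1/p_2.
Rearranging, p_2·x_2 = p_1·x_1. Substituting into the budget gives p_1·x_1·(1 + 1) = m.
Demand: x_1*(p_1,p_2,m) = 0.5·m/p_1 and x_2* = 0.5·m/p_2.
Set x_1* = 15 in the demand function and solve for p_1: p_1 = 1.

p_1 = 1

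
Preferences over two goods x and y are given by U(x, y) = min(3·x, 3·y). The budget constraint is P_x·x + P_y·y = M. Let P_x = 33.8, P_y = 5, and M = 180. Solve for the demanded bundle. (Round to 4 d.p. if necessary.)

x* = 4.6392, y* = 4.6392

With perfect complements, no substitution: consume in ratio x:y = 3:3.
Budget: P_x·x + P_y·x = M, so (3·P_x + 3·P_y)·x = 3·M.
Demand: x*(P_x,P_y,M) = 3·M/(3·P_x + 3·P_y), y* = 3·M/(3·P_x + 3·P_y).
Here 3·33.8 + 3·5 = 116.4, giving x* = 4.6392 and y* = 4.6392.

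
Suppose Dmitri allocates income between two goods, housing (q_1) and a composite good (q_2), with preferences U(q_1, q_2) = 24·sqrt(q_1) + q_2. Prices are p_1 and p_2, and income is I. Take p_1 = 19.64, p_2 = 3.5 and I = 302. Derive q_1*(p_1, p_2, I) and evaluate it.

Set MRS = p_1/p_2: 12·q_1^(−1/2) = p_1/p_2.
Solve: √q_1 = 12·p_2/p_1, so q_1*(p_1,p_2) = (12·p_2/p_1)², and q_2* = (I − p_1·q_1*)/p_2.
Plugging in: q_1* = (12·3.5/19.64)² = 4.5732.

q_1* = 4.5732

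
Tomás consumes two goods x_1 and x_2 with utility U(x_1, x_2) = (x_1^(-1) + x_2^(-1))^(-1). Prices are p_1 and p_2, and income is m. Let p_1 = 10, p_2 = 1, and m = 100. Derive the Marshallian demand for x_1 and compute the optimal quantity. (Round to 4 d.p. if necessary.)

MU_x_1 ∝ x_1^(-2), MU_x_2 ∝ x_2^(-2), so MRS = (x_2/x_1)^(2) = p_1/p_2.
Solve for the ratio: x_2/x_1 = [p_1/p_2]^(0.5).
Substitute x_2 = (x_2/x_1)·x_1 into the budget: x_1* = m/(p_1 + p_2·(x_2/x_1)).
Numerically x_2/x_1 = 3.162278, so x_1* = 100/(10 + 1·3.162278) = 7.5975.

x_1* = 7.5975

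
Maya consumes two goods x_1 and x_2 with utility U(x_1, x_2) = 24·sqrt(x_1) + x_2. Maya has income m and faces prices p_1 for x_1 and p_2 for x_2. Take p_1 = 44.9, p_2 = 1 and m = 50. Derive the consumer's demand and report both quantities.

Set MRS = p_1/p_2: 12·x_1^(−1/2) = p_1/p_2.
Solve: √x_1 = 12·p_2/p_1, so x_1*(p_1,p_2) = (12·p_2/p_1)², and x_2* = (m − p_1·x_1*)/p_2.
Plugging in: x_1* = (12·1/44.9)² = 0.0714, x_2* = 46.7929.

x_1* = 0.0714, x_2* = 46.7929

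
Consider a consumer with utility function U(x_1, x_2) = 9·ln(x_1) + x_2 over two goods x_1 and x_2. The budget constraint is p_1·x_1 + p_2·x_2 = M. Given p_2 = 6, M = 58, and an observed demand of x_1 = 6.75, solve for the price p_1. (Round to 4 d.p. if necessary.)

MU_x_1 = 9/x_1, MU_x_2 = 1. Tangency: 9/x_1 = p_1/p_2.
So x_1*(p_1,p_2) = 9·p_2/p_1, independent of income; and x_2* = (M − 9·p_2)/p_2.
Set x_1* = 6.75 in the demand function and solve for p_1: p_1 = 8.

p_1 = 8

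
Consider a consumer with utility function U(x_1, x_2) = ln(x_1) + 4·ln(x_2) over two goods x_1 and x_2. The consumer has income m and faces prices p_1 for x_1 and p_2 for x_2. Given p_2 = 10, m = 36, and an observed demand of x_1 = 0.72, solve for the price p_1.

MU_x_1/MU_x_2 = (x_2)/(4·x_1); tangency sets this equal to p_1/p_2.
Rearranging, p_2·x_2 = 4·p_1·x_1. Substituting into the budget gives p_1·x_1·(1 + 4) = m.
Demand: x_1*(p_1,p_2,m) = 0.2·m/p_1 and x_2* = 0.8·m/p_2.
Set x_1* = 0.72 in the demand function and solve for p_1: p_1 = 10.

p_1 = 10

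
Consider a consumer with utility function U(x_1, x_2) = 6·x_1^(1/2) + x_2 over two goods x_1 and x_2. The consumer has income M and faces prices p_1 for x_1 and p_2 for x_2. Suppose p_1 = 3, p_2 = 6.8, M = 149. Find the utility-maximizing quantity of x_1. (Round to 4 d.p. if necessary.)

Plugging in: x_1* = (3·6.8/3)² = 46.24.

x_1* = 46.24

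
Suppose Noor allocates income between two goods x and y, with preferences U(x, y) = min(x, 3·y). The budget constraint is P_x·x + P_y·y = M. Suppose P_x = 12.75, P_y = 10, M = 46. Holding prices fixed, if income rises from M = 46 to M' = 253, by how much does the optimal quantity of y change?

Δy* = 4.2902

With perfect complements, no substitution: consume in ratio x:y = 3:1.
Budget: P_x·x + P_y·(1/3)·x = M, so (3·P_x + P_y)·x = 3·M.
Demand: x*(P_x,P_y,M) = 3·M/(3·P_x + P_y), y* = M/(3·P_x + P_y).
Here 3·12.75 + 10 = 48.25, giving y* = 0.9534.
At M' = 253: y* = 5.2435. Change: 5.2435 − 0.9534 = 4.2902.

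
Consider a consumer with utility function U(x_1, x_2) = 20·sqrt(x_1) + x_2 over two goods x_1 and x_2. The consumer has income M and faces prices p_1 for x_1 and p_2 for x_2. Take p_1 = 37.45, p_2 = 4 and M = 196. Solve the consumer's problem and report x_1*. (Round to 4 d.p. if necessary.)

x_1* = 1.1408

MU_x_1 = 10/√x_1, MU_x_2 = 1. Tangency: 10/√x_1 = p_1/p_2.
Solve: √x_1 = 10·p_2/p_1, so x_1*(p_1,p_2) = (10·p_2/p_1)², and x_2* = (M − p_1·x_1*)/p_2.
Plugging in: x_1* = (10·4/37.45)² = 1.1408.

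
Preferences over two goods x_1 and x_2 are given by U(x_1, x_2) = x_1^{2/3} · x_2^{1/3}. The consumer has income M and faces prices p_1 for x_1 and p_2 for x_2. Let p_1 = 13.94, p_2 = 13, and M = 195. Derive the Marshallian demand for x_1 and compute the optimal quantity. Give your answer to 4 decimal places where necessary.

x_1* = 9.3257

Tangency: MRS = 2·x_2/x_1 = p_1/p_2.
Rearranging, p_2·x_2 = (1/2)·p_1·x_1. Substituting into the budget gives p_1·x_1·(1 + (1/2)) = M.
Demand: x_1*(p_1,p_2,M) = 2/3·M/p_1 and x_2* = 1/3·M/p_2.
At p_1=13.94, p_2=13, M=195: x_1* = 2/3·195/13.94 = 9.3257.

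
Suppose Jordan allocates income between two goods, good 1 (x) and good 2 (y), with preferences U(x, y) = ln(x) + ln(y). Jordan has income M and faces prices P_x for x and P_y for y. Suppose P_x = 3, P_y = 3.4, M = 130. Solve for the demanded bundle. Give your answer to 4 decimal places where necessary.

x* = 21.6667, y* = 19.1176

MU_x/MU_y = (y)/(x); tangency sets this equal to P_x/P_y.
Rearranging, P_y·y = P_x·x. Substituting into the budget gives P_x·x·(1 + 1) = M.
Demand: x*(P_x,P_y,M) = 0.5·M/P_x and y* = 0.5·M/P_y.
At P_x=3, P_y=3.4, M=130: x* = 0.5·130/3 = 21.6667, y* = 19.1176.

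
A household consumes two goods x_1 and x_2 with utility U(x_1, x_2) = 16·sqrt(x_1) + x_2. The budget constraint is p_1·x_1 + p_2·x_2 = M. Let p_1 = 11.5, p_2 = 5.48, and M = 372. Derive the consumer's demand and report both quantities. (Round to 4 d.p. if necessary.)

x_1* = 14.5327, x_2* = 37.3858

Set MRS = p_1/p_2: 8·x_1^(−1/2) = p_1/p_2.
Thus x_1* = (8·p_2/p_1)² — independent of M — with the rest of income spent on x_2.
Plugging in: x_1* = (8·5.48/11.5)² = 14.5327, x_2* = 37.3858.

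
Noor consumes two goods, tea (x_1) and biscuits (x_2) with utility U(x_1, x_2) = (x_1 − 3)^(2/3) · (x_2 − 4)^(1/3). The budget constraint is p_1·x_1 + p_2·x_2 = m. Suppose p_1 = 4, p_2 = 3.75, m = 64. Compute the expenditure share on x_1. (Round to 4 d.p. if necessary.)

share on x_1 = 0.5729

MRS = 2·(x_2−4)/(x_1−3). Tangency with p_1/p_2 gives x_2−4 = (1/2)·(p_1/p_2)·(x_1−3).
After buying the subsistence bundle (3, 4), a share 2/3 of the remaining income goes to x_1: x_1* = 3 + 2/3·(m − 3p_1 − 4p_2)/p_1.
Discretionary income = 64 − 3·4 − 4·3.75 = 37; x_1* = 3 + 2/3·37/4 = 9.1667; x_2* = 4 + 1/3·37/3.75 = 7.2889.
Expenditure on x_1: 4·9.1667 = 36.6667; share = 0.5729.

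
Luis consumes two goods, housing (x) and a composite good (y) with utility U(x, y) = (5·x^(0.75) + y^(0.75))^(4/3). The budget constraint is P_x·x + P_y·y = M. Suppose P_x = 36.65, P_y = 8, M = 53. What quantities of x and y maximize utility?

x* = 1.2533, y* = 0.8833

Substitute y = (y/x)·x into the budget: x* = M/(P_x + P_y·(y/x)).
Numerically y/x = 0.704784, so x* = 53/(36.65 + 8·0.704784) = 1.2533 and y* = 0.704784·1.2533 = 0.8833.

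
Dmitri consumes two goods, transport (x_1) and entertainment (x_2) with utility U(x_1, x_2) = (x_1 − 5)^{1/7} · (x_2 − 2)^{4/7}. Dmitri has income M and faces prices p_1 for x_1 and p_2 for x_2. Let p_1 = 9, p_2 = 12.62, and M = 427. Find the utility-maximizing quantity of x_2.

x_2* = 24.6155

Discretionary income = 427 − 5·9 − 2·12.62 = 356.76; x_2* = 2 + 0.8·356.76/12.62 = 24.6155.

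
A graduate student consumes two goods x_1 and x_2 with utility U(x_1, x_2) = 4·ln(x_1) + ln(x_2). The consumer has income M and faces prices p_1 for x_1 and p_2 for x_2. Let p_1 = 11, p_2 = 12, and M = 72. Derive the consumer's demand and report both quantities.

x_1* = 5.2364, x_2* = 1.2

At p_1=11, p_2=12, M=72: x_1* = 0.8·72/11 = 5.2364, x_2* = 1.2.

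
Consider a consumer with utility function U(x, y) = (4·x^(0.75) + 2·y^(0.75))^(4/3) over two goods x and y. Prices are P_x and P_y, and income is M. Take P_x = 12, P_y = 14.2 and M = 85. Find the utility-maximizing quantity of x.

x* = 6.8259

From the CES first-order condition, 2·(y/x)^(0.25) = P_x/P_y.
Solve for the ratio: y/x = [(1/2)·P_x/P_y]^(4).
Substitute y = (y/x)·x into the budget: x* = M/(P_x + P_y·(y/x)).
Numerically y/x = 0.031875, so x* = 85/(12 + 14.2·0.031875) = 6.8259.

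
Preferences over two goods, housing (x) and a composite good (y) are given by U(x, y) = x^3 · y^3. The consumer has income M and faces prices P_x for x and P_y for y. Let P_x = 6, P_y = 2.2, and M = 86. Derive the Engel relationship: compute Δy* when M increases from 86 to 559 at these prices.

Tangency: MRS = y/x = P_x/P_y.
Rearranging, P_y·y = P_x·x. Substituting into the budget gives P_x·x·(1 + 1) = M.
Demand: x*(P_x,P_y,M) = 0.5·M/P_x and y* = 0.5·M/P_y.
At P_x=6, P_y=2.2, M=86: y* = 0.5·86/2.2 = 19.5455.
At M' = 559: y* = 127.0455. Change: 127.0455 − 19.5455 = 107.5.

Δy* = 107.5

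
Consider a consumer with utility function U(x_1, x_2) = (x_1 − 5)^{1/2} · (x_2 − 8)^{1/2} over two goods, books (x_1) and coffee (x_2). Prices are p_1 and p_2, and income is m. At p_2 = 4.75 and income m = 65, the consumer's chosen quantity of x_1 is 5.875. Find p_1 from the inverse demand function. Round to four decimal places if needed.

p_1 = 4

Let x_1' = x_1−5, x_2' = x_2−8. MRS = x_2'/x_1' = p_1/p_2.
Substituting into the budget: x_1* = 5 + 0.5·(m − 5·p_1 − 8·p_2)/p_1, and x_2* = 8 + 0.5·(…)/p_2.
Set x_1* = 5.875 in the demand function and solve for p_1: p_1 = 4.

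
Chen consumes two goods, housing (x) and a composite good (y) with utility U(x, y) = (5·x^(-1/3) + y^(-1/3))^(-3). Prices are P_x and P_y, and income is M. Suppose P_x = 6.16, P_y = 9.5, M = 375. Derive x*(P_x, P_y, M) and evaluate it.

x* = 45.6593

MU_x ∝ 5·x^(-4/3), MU_y ∝ y^(-4/3), so MRS = 5·(y/x)^(4/3) = P_x/P_y.
Solve for the ratio: y/x = [(1/5)·P_x/P_y]^(0.75).
Substitute y = (y/x)·x into the budget: x* = M/(P_x + P_y·(y/x)).
Numerically y/x = 0.216105, so x* = 375/(6.16 + 9.5·0.216105) = 45.6593.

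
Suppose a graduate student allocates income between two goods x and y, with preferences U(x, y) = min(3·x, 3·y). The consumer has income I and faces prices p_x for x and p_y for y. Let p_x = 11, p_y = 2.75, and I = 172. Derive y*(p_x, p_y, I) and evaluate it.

With perfect complements, no substitution: consume in ratio x:y = 3:3.
Budget: p_x·x + p_y·x = I, so (3·p_x + 3·p_y)·x = 3·I.
Demand: x*(p_x,p_y,I) = 3·I/(3·p_x + 3·p_y), y* = 3·I/(3·p_x + 3·p_y).
Here 3·11 + 3·2.75 = 41.25, giving y* = 12.5091.

y* = 12.5091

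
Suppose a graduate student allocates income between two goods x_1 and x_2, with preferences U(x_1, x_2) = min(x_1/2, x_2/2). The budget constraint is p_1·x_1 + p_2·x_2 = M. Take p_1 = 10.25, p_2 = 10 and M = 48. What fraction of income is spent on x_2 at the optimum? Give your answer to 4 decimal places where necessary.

Leontief preferences: the optimum is at the kink where x_1/2 = x_2/2, i.e. x_2 = x_1.
Budget: p_1·x_1 + p_2·x_1 = M, so (2·p_1 + 2·p_2)·x_1 = 2·M.
Demand: x_1*(p_1,p_2,M) = 2·M/(2·p_1 + 2·p_2), x_2* = 2·M/(2·p_1 + 2·p_2).
Here 2·10.25 + 2·10 = 40.5, giving x_1* = 2.3704 and x_2* = 2.3704.
Expenditure on x_2: 10·2.3704 = 23.7037; share = 0.4938.

share on x_2 = 0.4938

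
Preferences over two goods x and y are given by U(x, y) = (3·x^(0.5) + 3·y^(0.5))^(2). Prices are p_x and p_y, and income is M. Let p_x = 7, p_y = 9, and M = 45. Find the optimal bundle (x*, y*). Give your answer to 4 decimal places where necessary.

x* = 3.6161, y* = 2.1875

From the CES first-order condition, (y/x)^(0.5) = p_x/p_y.
Solve for the ratio: y/x = [p_x/p_y]^(2).
Substitute y = (y/x)·x into the budget: x* = M/(p_x + p_y·(y/x)).
Numerically y/x = 0.604938, so x* = 45/(7 + 9·0.604938) = 3.6161 and y* = 0.604938·3.6161 = 2.1875.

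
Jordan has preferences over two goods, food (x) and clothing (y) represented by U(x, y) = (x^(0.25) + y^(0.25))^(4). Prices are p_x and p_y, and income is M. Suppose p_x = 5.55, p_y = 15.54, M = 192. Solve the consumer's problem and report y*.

y* = 5.1278

MU_x ∝ x^(-0.75), MU_y ∝ y^(-0.75), so MRS = (y/x)^(0.75) = p_x/p_y.
Hence y/x = (p_x/p_y)^(1/(0.75)), i.e. raised to the 4/3 power.
With the ratio pinned down, the budget gives x* = M/(p_x + p_y·(y/x)) and y* = (y/x)·x*.
Numerically y/x = 0.25339, so x* = 192/(5.55 + 15.54·0.25339) = 20.2368 and y* = 0.25339·20.2368 = 5.1278.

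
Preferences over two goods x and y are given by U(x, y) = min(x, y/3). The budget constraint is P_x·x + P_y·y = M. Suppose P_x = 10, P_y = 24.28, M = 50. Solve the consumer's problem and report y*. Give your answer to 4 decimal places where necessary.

y* = 1.8107

With perfect complements, no substitution: consume in ratio x:y = 1:3.
Budget: P_x·x + P_y·3·x = M, so (P_x + 3·P_y)·x = M.
Demand: x*(P_x,P_y,M) = M/(P_x + 3·P_y), y* = 3·M/(P_x + 3·P_y).
Here 10 + 3·24.28 = 82.84, giving y* = 1.8107.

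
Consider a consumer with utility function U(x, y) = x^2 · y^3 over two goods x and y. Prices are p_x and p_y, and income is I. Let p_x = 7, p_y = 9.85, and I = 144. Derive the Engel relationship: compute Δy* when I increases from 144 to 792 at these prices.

Tangency: MRS = (2/3)·y/x = p_x/p_y.
So 2·p_y·y = 3·p_x·x; combined with the budget, a share 0.4 of income goes to x.
Demand: x*(p_x,p_y,I) = 0.4·I/p_x and y* = 0.6·I/p_y.
At p_x=7, p_y=9.85, I=144: y* = 0.6·144/9.85 = 8.7716.
At I' = 792: y* = 48.2437. Change: 48.2437 − 8.7716 = 39.4721.

Δy* = 39.4721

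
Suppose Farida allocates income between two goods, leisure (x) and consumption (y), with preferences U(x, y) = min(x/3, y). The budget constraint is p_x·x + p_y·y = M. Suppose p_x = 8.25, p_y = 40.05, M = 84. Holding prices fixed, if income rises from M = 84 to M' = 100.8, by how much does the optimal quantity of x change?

Δx* = 0.7778

Leontief preferences: the optimum is at the kink where x/3 = y/1, i.e. y = (1/3)·x.
Budget: p_x·x + p_y·(1/3)·x = M, so (3·p_x + p_y)·x = 3·M.
Demand: x*(p_x,p_y,M) = 3·M/(3·p_x + p_y), y* = M/(3·p_x + p_y).
Here 3·8.25 + 40.05 = 64.8, giving x* = 3.8889.
At M' = 100.8: x* = 4.6667. Change: 4.6667 − 3.8889 = 0.7778.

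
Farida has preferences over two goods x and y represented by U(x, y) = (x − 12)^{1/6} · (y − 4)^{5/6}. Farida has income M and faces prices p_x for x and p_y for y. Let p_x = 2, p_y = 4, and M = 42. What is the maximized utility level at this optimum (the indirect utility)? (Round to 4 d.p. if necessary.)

Substituting into the budget: x* = 12 + 1/6·(M − 12·p_x − 4·p_y)/p_x, and y* = 4 + 5/6·(…)/p_y.
Discretionary income = 42 − 12·2 − 4·4 = 2; x* = 12 + 1/6·2/2 = 12.1667; y* = 4 + 5/6·2/4 = 4.4167.
Utility at the optimum: U(12.1667, 4.4167) = 0.3577.

V = 0.3577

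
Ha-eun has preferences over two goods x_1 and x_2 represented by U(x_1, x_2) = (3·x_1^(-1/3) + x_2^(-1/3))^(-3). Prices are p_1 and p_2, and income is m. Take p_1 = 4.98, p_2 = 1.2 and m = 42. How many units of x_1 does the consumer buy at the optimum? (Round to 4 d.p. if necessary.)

Numerically x_2/x_1 = 1.275543, so x_1* = 42/(4.98 + 1.2·1.275543) = 6.451.

x_1* = 6.451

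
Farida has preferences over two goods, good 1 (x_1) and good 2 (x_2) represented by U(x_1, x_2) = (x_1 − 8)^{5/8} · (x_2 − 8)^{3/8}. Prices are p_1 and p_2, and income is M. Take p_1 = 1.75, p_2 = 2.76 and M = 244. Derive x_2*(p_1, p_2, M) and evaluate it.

Substituting into the budget: x_1* = 8 + 0.625·(M − 8·p_1 − 8·p_2)/p_1, and x_2* = 8 + 0.375·(…)/p_2.
Discretionary income = 244 − 8·1.75 − 8·2.76 = 207.92; x_2* = 8 + 0.375·207.92/2.76 = 36.25.

x_2* = 36.25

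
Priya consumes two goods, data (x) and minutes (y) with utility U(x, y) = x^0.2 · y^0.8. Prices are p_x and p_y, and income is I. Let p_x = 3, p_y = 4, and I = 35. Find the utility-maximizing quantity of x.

x* = 2.3333

MU_x/MU_y = (0.2·y)/(0.8·x); tangency sets this equal to p_x/p_y.
Rearranging, p_y·y = 4·p_x·x. Substituting into the budget gives p_x·x·(1 + 4) = I.
Demand: x*(p_x,p_y,I) = 0.2·I/p_x and y* = 0.8·I/p_y.
At p_x=3, p_y=4, I=35: x* = 0.2·35/3 = 2.3333.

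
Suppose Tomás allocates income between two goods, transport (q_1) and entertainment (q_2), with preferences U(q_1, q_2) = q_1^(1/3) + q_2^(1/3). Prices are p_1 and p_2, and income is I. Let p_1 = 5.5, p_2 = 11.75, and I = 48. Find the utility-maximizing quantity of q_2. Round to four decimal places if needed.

MRS = MU_q_1/MU_q_2 = (q_2/q_1)^(2/3). Set equal to p_1/p_2.
Hence q_2/q_1 = (p_1/p_2)^(1/(2/3)), i.e. raised to the 1.5 power.
Substitute q_2 = (q_2/q_1)·q_1 into the budget: q_1* = I/(p_1 + p_2·(q_2/q_1)).
Numerically q_2/q_1 = 0.320249, so q_1* = 48/(5.5 + 11.75·0.320249) = 5.182 and q_2* = 0.320249·5.182 = 1.6595.

q_2* = 1.6595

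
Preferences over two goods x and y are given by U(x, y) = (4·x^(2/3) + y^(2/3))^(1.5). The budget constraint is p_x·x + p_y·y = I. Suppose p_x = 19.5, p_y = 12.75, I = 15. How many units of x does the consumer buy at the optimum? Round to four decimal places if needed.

x* = 0.7421

From the CES first-order condition, 4·(y/x)^(1/3) = p_x/p_y.
Hence y/x = ((1/4)·p_x/p_y)^(1/(1/3)), i.e. raised to the 3 power.
Substitute y = (y/x)·x into the budget: x* = I/(p_x + p_y·(y/x)).
Numerically y/x = 0.055898, so x* = 15/(19.5 + 12.75·0.055898) = 0.7421.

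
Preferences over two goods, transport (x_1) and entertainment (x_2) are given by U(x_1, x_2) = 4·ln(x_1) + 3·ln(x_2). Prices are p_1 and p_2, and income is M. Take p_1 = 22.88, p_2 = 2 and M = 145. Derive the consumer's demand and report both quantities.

MU_x_1/MU_x_2 = (4·x_2)/(3·x_1); tangency sets this equal to p_1/p_2.
So 4·p_2·x_2 = 3·p_1·x_1; combined with the budget, a share 4/7 of income goes to x_1.
Demand: x_1*(p_1,p_2,M) = 4/7·M/p_1 and x_2* = 3/7·M/p_2.
At p_1=22.88, p_2=2, M=145: x_1* = 4/7·145/22.88 = 3.6214, x_2* = 31.0714.

x_1* = 3.6214, x_2* = 31.0714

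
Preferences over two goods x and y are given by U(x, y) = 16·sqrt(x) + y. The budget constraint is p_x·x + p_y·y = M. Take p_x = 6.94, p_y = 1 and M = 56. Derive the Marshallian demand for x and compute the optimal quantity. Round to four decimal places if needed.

x* = 1.3288

Thus x* = (8·p_y/p_x)² — independent of M — with the rest of income spent on y.
Plugging in: x* = (8·1/6.94)² = 1.3288.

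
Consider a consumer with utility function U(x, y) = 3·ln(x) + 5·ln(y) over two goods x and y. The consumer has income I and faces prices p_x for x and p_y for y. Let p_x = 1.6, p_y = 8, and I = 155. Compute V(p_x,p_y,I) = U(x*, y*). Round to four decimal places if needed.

At p_x=1.6, p_y=8, I=155: x* = 0.375·155/1.6 = 36.3281, y* = 12.1094.
Utility at the optimum: U(36.3281, 12.1094) = 23.2477.

V = 23.2477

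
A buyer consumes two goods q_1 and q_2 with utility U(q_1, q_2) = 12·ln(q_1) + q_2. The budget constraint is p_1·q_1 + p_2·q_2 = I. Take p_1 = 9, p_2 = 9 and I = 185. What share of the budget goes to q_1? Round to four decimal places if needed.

So q_1*(p_1,p_2) = 12·p_2/p_1, independent of income; and q_2* = (I − 12·p_2)/p_2.
At the given prices: q_1* = 12·9/9 = 12, and q_2* = 8.5556.
Expenditure on q_1: 9·12 = 108; share = 0.5838.

share on q_1 = 0.5838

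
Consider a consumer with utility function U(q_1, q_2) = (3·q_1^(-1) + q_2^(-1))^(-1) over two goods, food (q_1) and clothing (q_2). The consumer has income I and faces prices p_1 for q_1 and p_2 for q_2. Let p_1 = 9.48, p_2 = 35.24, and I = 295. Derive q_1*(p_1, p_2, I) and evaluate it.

From the CES first-order condition, 3·(q_2/q_1)^(2) = p_1/p_2.
Solve for the ratio: q_2/q_1 = [(1/3)·p_1/p_2]^(0.5).
With the ratio pinned down, the budget gives q_1* = I/(p_1 + p_2·(q_2/q_1)) and q_2* = (q_2/q_1)·q_1*.
Numerically q_2/q_1 = 0.299451, so q_1* = 295/(9.48 + 35.24·0.299451) = 14.726.

q_1* = 14.726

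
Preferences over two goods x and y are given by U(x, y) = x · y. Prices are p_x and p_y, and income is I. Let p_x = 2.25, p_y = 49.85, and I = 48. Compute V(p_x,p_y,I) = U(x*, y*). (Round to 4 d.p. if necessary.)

V = 5.1354

MU_x/MU_y = (y)/(x); tangency sets this equal to p_x/p_y.
So p_y·y = p_x·x; combined with the budget, a share 0.5 of income goes to x.
Demand: x*(p_x,p_y,I) = 0.5·I/p_x and y* = 0.5·I/p_y.
At p_x=2.25, p_y=49.85, I=48: x* = 0.5·48/2.25 = 10.6667, y* = 0.4814.
Utility at the optimum: U(10.6667, 0.4814) = 5.1354.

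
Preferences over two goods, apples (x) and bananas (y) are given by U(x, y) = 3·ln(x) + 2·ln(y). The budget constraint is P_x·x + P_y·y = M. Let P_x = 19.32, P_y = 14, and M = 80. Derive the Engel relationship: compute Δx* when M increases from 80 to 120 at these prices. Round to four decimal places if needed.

MU_x/MU_y = (3·y)/(2·x); tangency sets this equal to P_x/P_y.
Rearranging, P_y·y = (2/3)·P_x·x. Substituting into the budget gives P_x·x·(1 + (2/3)) = M.
Demand: x*(P_x,P_y,M) = 0.6·M/P_x and y* = 0.4·M/P_y.
At P_x=19.32, P_y=14, M=80: x* = 0.6·80/19.32 = 2.4845.
At M' = 120: x* = 3.7267. Change: 3.7267 − 2.4845 = 1.2422.

Δx* = 1.2422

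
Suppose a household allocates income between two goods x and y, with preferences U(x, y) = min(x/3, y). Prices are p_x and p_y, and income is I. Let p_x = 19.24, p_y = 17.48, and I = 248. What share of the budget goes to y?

share on y = 0.2324

With perfect complements, no substitution: consume in ratio x:y = 3:1.
Budget: p_x·x + p_y·(1/3)·x = I, so (3·p_x + p_y)·x = 3·I.
Demand: x*(p_x,p_y,I) = 3·I/(3·p_x + p_y), y* = I/(3·p_x + p_y).
Here 3·19.24 + 17.48 = 75.2, giving x* = 9.8936 and y* = 3.2979.
Expenditure on y: 17.48·3.2979 = 57.6468; share = 0.2324.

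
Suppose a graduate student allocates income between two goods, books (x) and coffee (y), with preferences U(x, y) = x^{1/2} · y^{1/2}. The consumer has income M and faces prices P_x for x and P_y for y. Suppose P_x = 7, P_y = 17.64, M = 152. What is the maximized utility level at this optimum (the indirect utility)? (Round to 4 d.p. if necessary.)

The MRS is y/x. Set MRS = P_x/P_y.
So 0.5·P_y·y = 0.5·P_x·x; combined with the budget, a share 0.5 of income goes to x.
Demand: x*(P_x,P_y,M) = 0.5·M/P_x and y* = 0.5·M/P_y.
At P_x=7, P_y=17.64, M=152: x* = 0.5·152/7 = 10.8571, y* = 4.3084.
Utility at the optimum: U(10.8571, 4.3084) = 6.8394.

V = 6.8394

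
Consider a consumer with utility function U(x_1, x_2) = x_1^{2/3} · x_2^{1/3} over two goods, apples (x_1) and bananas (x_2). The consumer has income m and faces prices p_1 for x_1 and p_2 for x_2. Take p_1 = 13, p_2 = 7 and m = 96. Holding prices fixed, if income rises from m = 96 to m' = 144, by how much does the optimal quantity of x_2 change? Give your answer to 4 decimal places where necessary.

Δx_2* = 2.2857

At p_1=13, p_2=7, m=96: x_2* = 1/3·96/7 = 4.5714.
At m' = 144: x_2* = 6.8571. Change: 6.8571 − 4.5714 = 2.2857.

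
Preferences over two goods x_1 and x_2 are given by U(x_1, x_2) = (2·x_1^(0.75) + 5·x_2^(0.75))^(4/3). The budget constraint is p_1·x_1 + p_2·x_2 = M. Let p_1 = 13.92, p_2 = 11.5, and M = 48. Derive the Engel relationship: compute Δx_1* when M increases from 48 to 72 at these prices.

Δx_1* = 0.0245

MRS = MU_x_1/MU_x_2 = (2/5)·(x_2/x_1)^(0.25). Set equal to p_1/p_2.
Hence x_2/x_1 = ((5/2)·p_1/p_2)^(1/(0.25)), i.e. raised to the 4 power.
Substitute x_2 = (x_2/x_1)·x_1 into the budget: x_1* = M/(p_1 + p_2·(x_2/x_1)).
Numerically x_2/x_1 = 83.854353, so x_1* = 48/(13.92 + 11.5·83.854353) = 0.0491.
At M' = 72: x_1* = 0.0736. Change: 0.0736 − 0.0491 = 0.0245.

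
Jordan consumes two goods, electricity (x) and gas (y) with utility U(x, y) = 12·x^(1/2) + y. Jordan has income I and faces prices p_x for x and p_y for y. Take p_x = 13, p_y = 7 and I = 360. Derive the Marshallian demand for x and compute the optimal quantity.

Utility is quasi-linear in y; the FOC for x is 6/√x = p_x/p_y.
Solve: √x = 6·p_y/p_x, so x*(p_x,p_y) = (6·p_y/p_x)², and y* = (I − p_x·x*)/p_y.
Plugging in: x* = (6·7/13)² = 10.4379.

x* = 10.4379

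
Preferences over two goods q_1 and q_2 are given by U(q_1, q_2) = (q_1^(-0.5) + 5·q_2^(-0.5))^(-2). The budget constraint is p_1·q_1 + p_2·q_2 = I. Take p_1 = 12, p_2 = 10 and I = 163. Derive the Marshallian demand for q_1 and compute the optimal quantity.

q_1* = 3.6207

With the ratio pinned down, the budget gives q_1* = I/(p_1 + p_2·(q_2/q_1)) and q_2* = (q_2/q_1)·q_1*.
Numerically q_2/q_1 = 3.301927, so q_1* = 163/(12 + 10·3.301927) = 3.6207.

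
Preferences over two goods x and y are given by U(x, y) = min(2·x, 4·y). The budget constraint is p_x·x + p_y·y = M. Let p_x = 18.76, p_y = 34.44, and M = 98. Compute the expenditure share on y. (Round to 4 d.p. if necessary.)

Leontief preferences: the optimum is at the kink where x/4 = y/2, i.e. y = (1/2)·x.
Budget: p_x·x + p_y·(1/2)·x = M, so (4·p_x + 2·p_y)·x = 4·M.
Demand: x*(p_x,p_y,M) = 4·M/(4·p_x + 2·p_y), y* = 2·M/(4·p_x + 2·p_y).
Here 4·18.76 + 2·34.44 = 143.92, giving x* = 2.7237 and y* = 1.3619.
Expenditure on y: 34.44·1.3619 = 46.9027; share = 0.4786.

share on y = 0.4786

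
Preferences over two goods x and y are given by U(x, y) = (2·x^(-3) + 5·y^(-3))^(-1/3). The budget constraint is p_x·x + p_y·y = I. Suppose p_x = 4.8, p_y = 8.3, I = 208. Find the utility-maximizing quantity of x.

From the CES first-order condition, (2/5)·(y/x)^(4) = p_x/p_y.
Solve for the ratio: y/x = [(5/2)·p_x/p_y]^(0.25).
Substitute y = (y/x)·x into the budget: x* = I/(p_x + p_y·(y/x)).
Numerically y/x = 1.096543, so x* = 208/(4.8 + 8.3·1.096543) = 14.9626.

x* = 14.9626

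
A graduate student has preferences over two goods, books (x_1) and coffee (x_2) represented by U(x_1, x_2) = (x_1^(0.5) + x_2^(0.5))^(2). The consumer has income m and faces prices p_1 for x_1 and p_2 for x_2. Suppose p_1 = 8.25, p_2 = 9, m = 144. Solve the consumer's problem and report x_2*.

Substitute x_2 = (x_2/x_1)·x_1 into the budget: x_1* = m/(p_1 + p_2·(x_2/x_1)).
Numerically x_2/x_1 = 0.840278, so x_1* = 144/(8.25 + 9·0.840278) = 9.1067 and x_2* = 0.840278·9.1067 = 7.6522.

x_2* = 7.6522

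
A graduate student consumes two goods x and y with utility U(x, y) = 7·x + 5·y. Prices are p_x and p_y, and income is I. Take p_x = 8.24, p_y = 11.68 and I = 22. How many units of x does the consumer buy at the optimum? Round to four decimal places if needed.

x* = 2.6699

Numerically: x* = 2.6699, y* = 0.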